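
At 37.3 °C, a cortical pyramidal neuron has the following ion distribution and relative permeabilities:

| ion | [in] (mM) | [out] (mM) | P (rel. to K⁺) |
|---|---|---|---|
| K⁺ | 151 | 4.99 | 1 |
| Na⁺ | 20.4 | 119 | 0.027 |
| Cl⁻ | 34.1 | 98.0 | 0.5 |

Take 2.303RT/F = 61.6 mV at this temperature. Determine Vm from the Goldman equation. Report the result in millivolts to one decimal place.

-55.4 mV

Vm = 61.6 · log₁₀[(Σ P·[cation]ₒ + Σ P·[anion]ᵢ) / (Σ P·[cation]ᵢ + Σ P·[anion]ₒ)]
Numerator = 1×4.99 + 0.027×119 + 0.5×34.1 = 25.25
Denominator = 1×151 + 0.027×20.4 + 0.5×98.0 = 200.6
Vm = 61.6 · log₁₀(0.12592) = 61.6 × (-0.8999) = -55.43 mV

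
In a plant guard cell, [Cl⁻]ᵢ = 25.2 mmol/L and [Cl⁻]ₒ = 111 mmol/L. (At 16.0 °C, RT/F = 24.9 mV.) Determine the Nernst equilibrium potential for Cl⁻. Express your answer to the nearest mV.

-37 mV

E = (24.9/z) · ln([Cl⁻]_out/[Cl⁻]_in) with z = -1.
For an anion, dividing by z = -1 reverses the sign.
= (24.9/-1) · ln(111/25.2) = -24.90 · ln(4.405)
= -24.90 · (1.4827) = -36.92 mV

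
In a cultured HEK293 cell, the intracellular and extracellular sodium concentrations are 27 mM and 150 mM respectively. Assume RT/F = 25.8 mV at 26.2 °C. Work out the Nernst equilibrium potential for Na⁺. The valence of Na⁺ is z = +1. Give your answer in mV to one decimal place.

44.2 mV

E = (25.8/z) · ln([Na⁺]_out/[Na⁺]_in) with z = +1.
= (25.8/1) · ln(150/27) = 25.80 · ln(5.556)
= 25.80 · (1.7148) = 44.24 mV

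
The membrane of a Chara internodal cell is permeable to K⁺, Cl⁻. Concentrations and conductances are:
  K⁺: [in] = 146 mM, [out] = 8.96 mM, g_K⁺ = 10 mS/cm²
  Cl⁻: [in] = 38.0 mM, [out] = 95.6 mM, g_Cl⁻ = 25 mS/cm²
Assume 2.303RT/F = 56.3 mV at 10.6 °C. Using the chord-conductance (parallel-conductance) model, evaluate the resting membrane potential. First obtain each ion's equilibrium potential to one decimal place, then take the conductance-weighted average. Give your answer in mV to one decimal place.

E_K⁺ = (56.3/1)·log₁₀(8.96/146) = -68.2 mV
E_Cl⁻ = (56.3/-1)·log₁₀(95.6/38.0) = -22.6 mV
Vm = (Σ gᵢEᵢ)/(Σ gᵢ) = (10·-68.2 + 25·-22.6) / (10 + 25)
= -1247.00 / 35 = -35.63 mV

-35.6 mV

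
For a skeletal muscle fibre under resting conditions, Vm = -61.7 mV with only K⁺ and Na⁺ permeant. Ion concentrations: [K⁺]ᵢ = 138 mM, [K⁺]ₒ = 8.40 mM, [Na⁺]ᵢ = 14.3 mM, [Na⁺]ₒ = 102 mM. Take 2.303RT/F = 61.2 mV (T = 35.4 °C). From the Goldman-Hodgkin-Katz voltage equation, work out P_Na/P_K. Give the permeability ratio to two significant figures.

Let α = P_Na/P_K. GHK: Vm = 61.2·log₁₀[(Kₒ + α·Naₒ)/(Kᵢ + α·Naᵢ)].
10^(Vm/61.2) = 10^(-61.7/61.2) = 0.098136
So 0.098136·(Kᵢ + α·Naᵢ) = Kₒ + α·Naₒ → α = (0.098136·138.0 − 8.4) / (102.0 − 0.098136·14.3)
α = (13.54 − 8.4) / (102.0 − 1.403) = 5.143/100.6 = 0.05112

0.051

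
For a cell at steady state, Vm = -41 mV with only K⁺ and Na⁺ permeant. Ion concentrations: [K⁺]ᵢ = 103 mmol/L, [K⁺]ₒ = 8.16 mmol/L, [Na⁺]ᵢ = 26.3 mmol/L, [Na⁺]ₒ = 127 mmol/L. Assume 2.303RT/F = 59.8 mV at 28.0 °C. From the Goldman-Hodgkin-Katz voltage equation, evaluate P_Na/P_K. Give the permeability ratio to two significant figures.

Let α = P_Na/P_K. GHK: Vm = 59.8·log₁₀[(Kₒ + α·Naₒ)/(Kᵢ + α·Naᵢ)].
10^(Vm/59.8) = 10^(-41.0/59.8) = 0.20624
So 0.20624·(Kᵢ + α·Naᵢ) = Kₒ + α·Naₒ → α = (0.20624·103.0 − 8.16) / (127.0 − 0.20624·26.3)
α = (21.24 − 8.16) / (127.0 − 5.424) = 13.08/121.6 = 0.1076

0.11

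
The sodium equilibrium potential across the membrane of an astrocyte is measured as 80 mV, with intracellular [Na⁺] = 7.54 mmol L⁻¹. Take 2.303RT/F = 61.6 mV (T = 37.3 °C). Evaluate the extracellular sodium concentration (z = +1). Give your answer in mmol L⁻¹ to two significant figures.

Nernst: E = (61.6/1) · log₁₀([out]/[in]), so log₁₀([out]/[in]) = 80.0 × 1 / 61.6 = 1.2987.
[out]/[in] = 10^(1.2987) = 19.89.
[out] = 19.89 × 7.54 = 150 mmol L⁻¹.

150 mmol L⁻¹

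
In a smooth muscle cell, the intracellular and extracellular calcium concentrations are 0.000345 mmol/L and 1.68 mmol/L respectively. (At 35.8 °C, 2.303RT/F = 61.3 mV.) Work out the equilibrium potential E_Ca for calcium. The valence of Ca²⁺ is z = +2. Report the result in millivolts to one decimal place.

E = (61.3/z) · log₁₀([Ca²⁺]_out/[Ca²⁺]_in) with z = +2.
= (61.3/2) · log₁₀(1.68/0.000345) = 30.65 · log₁₀(4870)
= 30.65 · (3.6875) = 113.02 mV

113.0 mV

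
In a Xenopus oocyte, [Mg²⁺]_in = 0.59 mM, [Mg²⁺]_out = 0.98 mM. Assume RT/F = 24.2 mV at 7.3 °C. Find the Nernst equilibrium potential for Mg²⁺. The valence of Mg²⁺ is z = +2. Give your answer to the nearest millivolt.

6 mV

E = (24.2/z) · ln([Mg²⁺]_out/[Mg²⁺]_in) with z = +2.
= (24.2/2) · ln(0.98/0.59) = 12.10 · ln(1.661)
= 12.10 · (0.5074) = 6.14 mV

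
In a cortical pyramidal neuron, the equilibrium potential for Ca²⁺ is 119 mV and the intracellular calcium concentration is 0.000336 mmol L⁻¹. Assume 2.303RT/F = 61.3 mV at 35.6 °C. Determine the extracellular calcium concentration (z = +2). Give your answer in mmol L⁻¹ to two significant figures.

Nernst: E = (61.3/2) · log₁₀([out]/[in]), so log₁₀([out]/[in]) = 119.0 × 2 / 61.3 = 3.8825.
[out]/[in] = 10^(3.8825) = 7630.
[out] = 7630 × 0.000336 = 2.564 mmol L⁻¹.

2.6 mmol L⁻¹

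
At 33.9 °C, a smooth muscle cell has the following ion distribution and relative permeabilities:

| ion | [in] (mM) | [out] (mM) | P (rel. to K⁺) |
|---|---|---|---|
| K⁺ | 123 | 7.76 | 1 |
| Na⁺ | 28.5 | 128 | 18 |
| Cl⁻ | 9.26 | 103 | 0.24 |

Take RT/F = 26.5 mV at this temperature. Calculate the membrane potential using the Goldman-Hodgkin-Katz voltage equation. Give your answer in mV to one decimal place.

Vm = 26.5 · ln[(Σ P·[cation]ₒ + Σ P·[anion]ᵢ) / (Σ P·[cation]ᵢ + Σ P·[anion]ₒ)]
Numerator = 1×7.76 + 18×128 + 0.24×9.26 = 2314
Denominator = 1×123 + 18×28.5 + 0.24×103 = 660.7
Vm = 26.5 · ln(3.5022) = 26.5 × (1.2534) = 33.21 mV

33.2 mV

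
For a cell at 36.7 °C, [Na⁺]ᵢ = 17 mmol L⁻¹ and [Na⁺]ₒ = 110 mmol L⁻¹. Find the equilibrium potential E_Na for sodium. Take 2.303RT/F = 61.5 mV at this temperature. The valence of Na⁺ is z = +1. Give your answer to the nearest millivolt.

50 mV

E = (61.5/z) · log₁₀([Na⁺]_out/[Na⁺]_in) with z = +1.
= (61.5/1) · log₁₀(110/17) = 61.50 · log₁₀(6.471)
= 61.50 · (0.8109) = 49.87 mV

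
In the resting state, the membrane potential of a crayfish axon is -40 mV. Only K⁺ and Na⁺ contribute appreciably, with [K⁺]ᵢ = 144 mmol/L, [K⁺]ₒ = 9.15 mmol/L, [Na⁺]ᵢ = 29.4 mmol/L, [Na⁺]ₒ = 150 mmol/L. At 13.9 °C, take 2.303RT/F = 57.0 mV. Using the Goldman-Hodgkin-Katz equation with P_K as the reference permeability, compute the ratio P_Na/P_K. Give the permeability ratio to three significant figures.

Let α = P_Na/P_K. GHK: Vm = 57.0·log₁₀[(Kₒ + α·Naₒ)/(Kᵢ + α·Naᵢ)].
10^(Vm/57.0) = 10^(-40.0/57.0) = 0.19872
So 0.19872·(Kᵢ + α·Naᵢ) = Kₒ + α·Naₒ → α = (0.19872·144.0 − 9.15) / (150.0 − 0.19872·29.4)
α = (28.62 − 9.15) / (150.0 − 5.842) = 19.47/144.2 = 0.135

0.135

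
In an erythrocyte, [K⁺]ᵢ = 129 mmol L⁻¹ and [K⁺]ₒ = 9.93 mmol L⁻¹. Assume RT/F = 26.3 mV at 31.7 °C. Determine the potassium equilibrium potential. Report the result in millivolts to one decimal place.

E = (26.3/z) · ln([K⁺]_out/[K⁺]_in) with z = +1.
= (26.3/1) · ln(9.93/129) = 26.30 · ln(0.07698)
= 26.30 · (-2.5643) = -67.44 mV

-67.4 mV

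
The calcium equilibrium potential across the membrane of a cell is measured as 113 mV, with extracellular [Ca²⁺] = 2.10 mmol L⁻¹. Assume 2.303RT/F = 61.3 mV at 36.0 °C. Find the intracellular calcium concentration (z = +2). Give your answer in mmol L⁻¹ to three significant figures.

Nernst: E = (61.3/2) · log₁₀([out]/[in]), so log₁₀([out]/[in]) = 113.0 × 2 / 61.3 = 3.6868.
[out]/[in] = 10^(3.6868) = 4862.
[in] = 2.10 / 4862 = 0.0004319 mmol L⁻¹.

0.000432 mmol L⁻¹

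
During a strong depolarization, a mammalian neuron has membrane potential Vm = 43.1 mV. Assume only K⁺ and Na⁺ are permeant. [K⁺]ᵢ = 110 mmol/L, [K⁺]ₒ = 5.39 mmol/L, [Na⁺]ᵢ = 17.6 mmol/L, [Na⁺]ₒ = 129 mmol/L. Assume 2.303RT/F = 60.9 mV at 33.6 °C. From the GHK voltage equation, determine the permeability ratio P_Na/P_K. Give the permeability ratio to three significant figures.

Let α = P_Na/P_K. GHK: Vm = 60.9·log₁₀[(Kₒ + α·Naₒ)/(Kᵢ + α·Naᵢ)].
10^(Vm/60.9) = 10^(43.1/60.9) = 5.1017
So 5.1017·(Kᵢ + α·Naᵢ) = Kₒ + α·Naₒ → α = (5.1017·110.0 − 5.39) / (129.0 − 5.1017·17.6)
α = (561.2 − 5.39) / (129.0 − 89.79) = 555.8/39.21 = 14.18

14.2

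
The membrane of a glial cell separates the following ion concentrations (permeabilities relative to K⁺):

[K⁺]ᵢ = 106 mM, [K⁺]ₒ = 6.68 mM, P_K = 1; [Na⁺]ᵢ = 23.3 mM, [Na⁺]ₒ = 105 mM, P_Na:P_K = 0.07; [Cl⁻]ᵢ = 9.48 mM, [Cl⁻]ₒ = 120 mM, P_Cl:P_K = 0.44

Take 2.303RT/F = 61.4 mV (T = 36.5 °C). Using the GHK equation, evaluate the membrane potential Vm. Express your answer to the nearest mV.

Vm = 61.4 · log₁₀[(Σ P·[cation]ₒ + Σ P·[anion]ᵢ) / (Σ P·[cation]ᵢ + Σ P·[anion]ₒ)]
Numerator = 1×6.68 + 0.07×105 + 0.44×9.48 = 18.2
Denominator = 1×106 + 0.07×23.3 + 0.44×120 = 160.4
Vm = 61.4 · log₁₀(0.11345) = 61.4 × (-0.9452) = -58.03 mV

-58 mV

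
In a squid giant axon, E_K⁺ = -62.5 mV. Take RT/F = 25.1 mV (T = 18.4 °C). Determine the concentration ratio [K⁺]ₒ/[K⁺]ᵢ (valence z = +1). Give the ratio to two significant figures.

ln([out]/[in]) = E·z/(25.1) = -62.5 × 1 / 25.1 = -2.4900
[out]/[in] = e^(-2.4900) = 0.08291

0.083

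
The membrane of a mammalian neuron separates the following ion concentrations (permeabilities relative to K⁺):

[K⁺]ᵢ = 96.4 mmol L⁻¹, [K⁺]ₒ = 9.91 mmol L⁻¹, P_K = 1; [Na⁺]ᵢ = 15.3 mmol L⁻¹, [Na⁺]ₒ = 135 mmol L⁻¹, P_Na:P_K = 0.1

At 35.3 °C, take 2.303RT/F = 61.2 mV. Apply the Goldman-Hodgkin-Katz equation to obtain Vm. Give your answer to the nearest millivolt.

-38 mV

Vm = 61.2 · log₁₀[(Σ P·[cation]ₒ + Σ P·[anion]ᵢ) / (Σ P·[cation]ᵢ + Σ P·[anion]ₒ)]
Numerator = 1×9.91 + 0.1×135 = 23.41
Denominator = 1×96.4 + 0.1×15.3 = 97.93
Vm = 61.2 · log₁₀(0.23905) = 61.2 × (-0.6215) = -38.04 mV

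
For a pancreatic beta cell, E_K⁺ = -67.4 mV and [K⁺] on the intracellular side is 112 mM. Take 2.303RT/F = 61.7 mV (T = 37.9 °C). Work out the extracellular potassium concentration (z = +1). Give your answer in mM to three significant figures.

9.05 mM

Nernst: E = (61.7/1) · log₁₀([out]/[in]), so log₁₀([out]/[in]) = -67.4 × 1 / 61.7 = -1.0924.
[out]/[in] = 10^(-1.0924) = 0.08084.
[out] = 0.08084 × 112 = 9.054 mM.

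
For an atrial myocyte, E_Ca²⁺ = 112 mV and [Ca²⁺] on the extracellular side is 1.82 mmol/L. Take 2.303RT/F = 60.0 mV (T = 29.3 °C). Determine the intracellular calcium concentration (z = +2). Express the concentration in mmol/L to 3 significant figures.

Nernst: E = (60.0/2) · log₁₀([out]/[in]), so log₁₀([out]/[in]) = 112.0 × 2 / 60.0 = 3.7333.
[out]/[in] = 10^(3.7333) = 5412.
[in] = 1.82 / 5412 = 0.0003363 mmol/L.

0.000336 mmol/L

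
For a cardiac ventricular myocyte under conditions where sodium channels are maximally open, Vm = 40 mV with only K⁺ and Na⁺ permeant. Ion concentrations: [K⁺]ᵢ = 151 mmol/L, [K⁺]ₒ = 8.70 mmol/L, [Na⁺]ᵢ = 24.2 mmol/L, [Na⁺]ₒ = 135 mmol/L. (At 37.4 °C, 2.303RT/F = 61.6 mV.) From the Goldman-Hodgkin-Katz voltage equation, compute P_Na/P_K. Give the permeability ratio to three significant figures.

24.6

Let α = P_Na/P_K. GHK: Vm = 61.6·log₁₀[(Kₒ + α·Naₒ)/(Kᵢ + α·Naᵢ)].
10^(Vm/61.6) = 10^(40.0/61.6) = 4.4602
So 4.4602·(Kᵢ + α·Naᵢ) = Kₒ + α·Naₒ → α = (4.4602·151.0 − 8.7) / (135.0 − 4.4602·24.2)
α = (673.5 − 8.7) / (135.0 − 107.9) = 664.8/27.06 = 24.56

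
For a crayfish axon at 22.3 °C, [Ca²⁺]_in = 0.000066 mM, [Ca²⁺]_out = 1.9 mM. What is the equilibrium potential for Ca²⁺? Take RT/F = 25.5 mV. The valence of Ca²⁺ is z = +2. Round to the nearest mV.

E = (25.5/z) · ln([Ca²⁺]_out/[Ca²⁺]_in) with z = +2.
= (25.5/2) · ln(1.9/0.000066) = 12.75 · ln(2.879e+04)
= 12.75 · (10.2677) = 130.91 mV

131 mV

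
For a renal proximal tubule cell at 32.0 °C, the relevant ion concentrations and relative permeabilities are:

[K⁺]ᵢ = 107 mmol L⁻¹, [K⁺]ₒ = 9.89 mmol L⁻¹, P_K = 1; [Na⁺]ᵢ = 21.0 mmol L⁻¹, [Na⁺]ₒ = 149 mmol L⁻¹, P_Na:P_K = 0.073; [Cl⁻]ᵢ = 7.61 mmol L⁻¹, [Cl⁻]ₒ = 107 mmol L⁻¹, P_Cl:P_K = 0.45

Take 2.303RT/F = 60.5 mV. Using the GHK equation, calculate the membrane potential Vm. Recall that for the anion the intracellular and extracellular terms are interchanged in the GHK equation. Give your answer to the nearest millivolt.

Vm = 60.5 · log₁₀[(Σ P·[cation]ₒ + Σ P·[anion]ᵢ) / (Σ P·[cation]ᵢ + Σ P·[anion]ₒ)]
Numerator = 1×9.89 + 0.073×149 + 0.45×7.61 = 24.19
Denominator = 1×107 + 0.073×21.0 + 0.45×107 = 156.7
Vm = 60.5 · log₁₀(0.1544) = 60.5 × (-0.8114) = -49.09 mV

-49 mV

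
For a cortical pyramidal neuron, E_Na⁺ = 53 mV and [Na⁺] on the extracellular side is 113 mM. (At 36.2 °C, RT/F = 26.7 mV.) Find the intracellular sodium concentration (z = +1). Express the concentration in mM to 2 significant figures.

Nernst: E = (26.7/1) · ln([out]/[in]), so ln([out]/[in]) = 53.0 × 1 / 26.7 = 1.9850.
[out]/[in] = e^(1.9850) = 7.279.
[in] = 113 / 7.279 = 15.52 mM.

16 mM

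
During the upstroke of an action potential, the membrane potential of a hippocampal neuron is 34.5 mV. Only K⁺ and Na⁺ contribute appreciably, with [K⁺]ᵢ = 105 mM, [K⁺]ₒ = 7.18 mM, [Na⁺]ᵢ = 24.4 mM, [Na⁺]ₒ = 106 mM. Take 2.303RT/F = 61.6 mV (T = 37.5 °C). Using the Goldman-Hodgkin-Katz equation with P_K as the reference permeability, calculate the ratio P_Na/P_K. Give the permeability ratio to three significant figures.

Let α = P_Na/P_K. GHK: Vm = 61.6·log₁₀[(Kₒ + α·Naₒ)/(Kᵢ + α·Naᵢ)].
10^(Vm/61.6) = 10^(34.5/61.6) = 3.6313
So 3.6313·(Kᵢ + α·Naᵢ) = Kₒ + α·Naₒ → α = (3.6313·105.0 − 7.18) / (106.0 − 3.6313·24.4)
α = (381.3 − 7.18) / (106.0 − 88.6) = 374.1/17.4 = 21.51

21.5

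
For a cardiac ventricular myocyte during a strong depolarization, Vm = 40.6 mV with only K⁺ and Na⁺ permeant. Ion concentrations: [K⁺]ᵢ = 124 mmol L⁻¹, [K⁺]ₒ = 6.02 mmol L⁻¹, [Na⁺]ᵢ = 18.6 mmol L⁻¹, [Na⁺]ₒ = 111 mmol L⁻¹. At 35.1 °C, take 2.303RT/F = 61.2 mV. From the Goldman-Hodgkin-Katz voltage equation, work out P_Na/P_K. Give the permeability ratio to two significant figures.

22

Let α = P_Na/P_K. GHK: Vm = 61.2·log₁₀[(Kₒ + α·Naₒ)/(Kᵢ + α·Naᵢ)].
10^(Vm/61.2) = 10^(40.6/61.2) = 4.6068
So 4.6068·(Kᵢ + α·Naᵢ) = Kₒ + α·Naₒ → α = (4.6068·124.0 − 6.02) / (111.0 − 4.6068·18.6)
α = (571.2 − 6.02) / (111.0 − 85.69) = 565.2/25.31 = 22.33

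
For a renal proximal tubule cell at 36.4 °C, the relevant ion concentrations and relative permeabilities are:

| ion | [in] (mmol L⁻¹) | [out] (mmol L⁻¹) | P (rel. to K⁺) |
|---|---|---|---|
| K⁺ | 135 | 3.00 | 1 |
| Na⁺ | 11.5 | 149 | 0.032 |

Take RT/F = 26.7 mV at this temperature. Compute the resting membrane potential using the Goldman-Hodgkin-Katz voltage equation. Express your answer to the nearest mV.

Vm = 26.7 · ln[(Σ P·[cation]ₒ + Σ P·[anion]ᵢ) / (Σ P·[cation]ᵢ + Σ P·[anion]ₒ)]
Numerator = 1×3.00 + 0.032×149 = 7.768
Denominator = 1×135 + 0.032×11.5 = 135.4
Vm = 26.7 · ln(0.057384) = 26.7 × (-2.8580) = -76.31 mV

-76 mV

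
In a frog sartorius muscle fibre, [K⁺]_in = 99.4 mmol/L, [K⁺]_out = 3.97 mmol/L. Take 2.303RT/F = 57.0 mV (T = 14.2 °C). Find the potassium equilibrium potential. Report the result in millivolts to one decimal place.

-79.7 mV

E = (57.0/z) · log₁₀([K⁺]_out/[K⁺]_in) with z = +1.
= (57.0/1) · log₁₀(3.97/99.4) = 57.00 · log₁₀(0.03994)
= 57.00 · (-1.3986) = -79.72 mV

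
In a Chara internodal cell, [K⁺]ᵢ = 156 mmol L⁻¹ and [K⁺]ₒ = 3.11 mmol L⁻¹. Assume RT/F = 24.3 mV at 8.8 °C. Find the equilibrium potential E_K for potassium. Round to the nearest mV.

-95 mV

E = (24.3/z) · ln([K⁺]_out/[K⁺]_in) with z = +1.
= (24.3/1) · ln(3.11/156) = 24.30 · ln(0.01994)
= 24.30 · (-3.9152) = -95.14 mV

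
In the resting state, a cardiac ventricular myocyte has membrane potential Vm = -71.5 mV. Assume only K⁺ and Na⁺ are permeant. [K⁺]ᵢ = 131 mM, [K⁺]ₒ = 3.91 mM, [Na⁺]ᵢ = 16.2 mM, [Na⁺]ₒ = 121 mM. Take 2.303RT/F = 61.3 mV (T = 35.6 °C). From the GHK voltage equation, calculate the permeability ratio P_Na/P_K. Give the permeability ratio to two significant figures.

Let α = P_Na/P_K. GHK: Vm = 61.3·log₁₀[(Kₒ + α·Naₒ)/(Kᵢ + α·Naᵢ)].
10^(Vm/61.3) = 10^(-71.5/61.3) = 0.068172
So 0.068172·(Kᵢ + α·Naᵢ) = Kₒ + α·Naₒ → α = (0.068172·131.0 − 3.91) / (121.0 − 0.068172·16.2)
α = (8.931 − 3.91) / (121.0 − 1.104) = 5.021/119.9 = 0.04187

0.042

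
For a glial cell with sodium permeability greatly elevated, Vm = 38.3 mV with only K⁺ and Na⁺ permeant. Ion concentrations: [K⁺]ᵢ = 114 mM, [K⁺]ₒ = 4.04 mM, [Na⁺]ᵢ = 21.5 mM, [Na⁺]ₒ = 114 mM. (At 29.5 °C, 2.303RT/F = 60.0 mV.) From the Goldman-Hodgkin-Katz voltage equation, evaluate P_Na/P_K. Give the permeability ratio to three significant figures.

Let α = P_Na/P_K. GHK: Vm = 60.0·log₁₀[(Kₒ + α·Naₒ)/(Kᵢ + α·Naᵢ)].
10^(Vm/60.0) = 10^(38.3/60.0) = 4.3484
So 4.3484·(Kᵢ + α·Naᵢ) = Kₒ + α·Naₒ → α = (4.3484·114.0 − 4.04) / (114.0 − 4.3484·21.5)
α = (495.7 − 4.04) / (114.0 − 93.49) = 491.7/20.51 = 23.97

24.0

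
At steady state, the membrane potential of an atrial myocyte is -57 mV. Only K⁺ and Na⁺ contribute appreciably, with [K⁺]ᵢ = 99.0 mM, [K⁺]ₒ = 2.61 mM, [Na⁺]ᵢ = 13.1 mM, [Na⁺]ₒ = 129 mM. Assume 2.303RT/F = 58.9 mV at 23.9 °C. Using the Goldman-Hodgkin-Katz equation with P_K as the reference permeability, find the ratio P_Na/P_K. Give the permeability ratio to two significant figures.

Let α = P_Na/P_K. GHK: Vm = 58.9·log₁₀[(Kₒ + α·Naₒ)/(Kᵢ + α·Naᵢ)].
10^(Vm/58.9) = 10^(-57.0/58.9) = 0.10771
So 0.10771·(Kᵢ + α·Naᵢ) = Kₒ + α·Naₒ → α = (0.10771·99.0 − 2.61) / (129.0 − 0.10771·13.1)
α = (10.66 − 2.61) / (129.0 − 1.411) = 8.053/127.6 = 0.06312

0.063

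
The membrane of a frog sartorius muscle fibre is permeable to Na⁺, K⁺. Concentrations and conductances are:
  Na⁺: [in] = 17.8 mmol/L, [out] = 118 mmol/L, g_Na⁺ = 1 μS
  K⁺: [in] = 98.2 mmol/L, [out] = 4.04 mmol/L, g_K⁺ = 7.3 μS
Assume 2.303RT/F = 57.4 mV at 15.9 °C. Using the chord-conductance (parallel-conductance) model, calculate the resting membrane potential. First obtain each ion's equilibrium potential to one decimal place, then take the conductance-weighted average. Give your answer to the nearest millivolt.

E_Na⁺ = (57.4/1)·log₁₀(118/17.8) = 47.2 mV
E_K⁺ = (57.4/1)·log₁₀(4.04/98.2) = -79.5 mV
Vm = (Σ gᵢEᵢ)/(Σ gᵢ) = (1·47.2 + 7.3·-79.5) / (1 + 7.3)
= -533.15 / 8.3 = -64.23 mV

-64 mV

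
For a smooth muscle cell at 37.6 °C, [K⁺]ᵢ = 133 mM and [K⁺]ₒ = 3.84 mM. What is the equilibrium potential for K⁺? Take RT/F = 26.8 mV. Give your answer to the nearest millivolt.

E = (26.8/z) · ln([K⁺]_out/[K⁺]_in) with z = +1.
= (26.8/1) · ln(3.84/133) = 26.80 · ln(0.02887)
= 26.80 · (-3.5449) = -95.00 mV

-95 mV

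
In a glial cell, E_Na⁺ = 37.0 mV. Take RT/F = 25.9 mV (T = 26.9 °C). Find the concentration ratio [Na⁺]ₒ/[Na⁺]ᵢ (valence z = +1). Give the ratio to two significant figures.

4.2

ln([out]/[in]) = E·z/(25.9) = 37.0 × 1 / 25.9 = 1.4286
[out]/[in] = e^(1.4286) = 4.173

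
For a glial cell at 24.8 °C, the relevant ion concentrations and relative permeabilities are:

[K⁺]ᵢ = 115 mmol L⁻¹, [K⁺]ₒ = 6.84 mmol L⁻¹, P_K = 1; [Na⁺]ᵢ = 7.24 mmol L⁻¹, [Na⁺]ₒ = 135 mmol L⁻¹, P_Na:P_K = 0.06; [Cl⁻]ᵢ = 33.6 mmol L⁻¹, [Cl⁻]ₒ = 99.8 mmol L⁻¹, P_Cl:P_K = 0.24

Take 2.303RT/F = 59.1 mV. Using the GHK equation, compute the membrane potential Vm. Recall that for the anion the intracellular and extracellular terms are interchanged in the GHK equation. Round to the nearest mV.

Vm = 59.1 · log₁₀[(Σ P·[cation]ₒ + Σ P·[anion]ᵢ) / (Σ P·[cation]ᵢ + Σ P·[anion]ₒ)]
Numerator = 1×6.84 + 0.06×135 + 0.24×33.6 = 23
Denominator = 1×115 + 0.06×7.24 + 0.24×99.8 = 139.4
Vm = 59.1 · log₁₀(0.16504) = 59.1 × (-0.7824) = -46.24 mV

-46 mV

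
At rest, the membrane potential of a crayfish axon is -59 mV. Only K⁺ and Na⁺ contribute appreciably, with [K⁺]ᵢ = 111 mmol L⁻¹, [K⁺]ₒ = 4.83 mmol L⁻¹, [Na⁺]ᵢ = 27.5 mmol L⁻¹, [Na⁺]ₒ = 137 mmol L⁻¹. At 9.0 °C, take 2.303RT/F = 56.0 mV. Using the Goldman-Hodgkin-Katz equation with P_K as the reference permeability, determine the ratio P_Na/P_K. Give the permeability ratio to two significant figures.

0.037

Let α = P_Na/P_K. GHK: Vm = 56.0·log₁₀[(Kₒ + α·Naₒ)/(Kᵢ + α·Naᵢ)].
10^(Vm/56.0) = 10^(-59.0/56.0) = 0.088395
So 0.088395·(Kᵢ + α·Naᵢ) = Kₒ + α·Naₒ → α = (0.088395·111.0 − 4.83) / (137.0 − 0.088395·27.5)
α = (9.812 − 4.83) / (137.0 − 2.431) = 4.982/134.6 = 0.03702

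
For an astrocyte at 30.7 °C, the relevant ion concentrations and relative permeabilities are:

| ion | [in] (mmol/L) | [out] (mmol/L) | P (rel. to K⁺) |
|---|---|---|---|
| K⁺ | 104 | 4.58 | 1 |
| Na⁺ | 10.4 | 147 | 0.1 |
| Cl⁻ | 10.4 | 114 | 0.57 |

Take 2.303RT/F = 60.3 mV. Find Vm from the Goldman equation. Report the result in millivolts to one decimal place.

Vm = 60.3 · log₁₀[(Σ P·[cation]ₒ + Σ P·[anion]ᵢ) / (Σ P·[cation]ᵢ + Σ P·[anion]ₒ)]
Numerator = 1×4.58 + 0.1×147 + 0.57×10.4 = 25.21
Denominator = 1×104 + 0.1×10.4 + 0.57×114 = 170
Vm = 60.3 · log₁₀(0.14826) = 60.3 × (-0.8290) = -49.99 mV

-50.0 mV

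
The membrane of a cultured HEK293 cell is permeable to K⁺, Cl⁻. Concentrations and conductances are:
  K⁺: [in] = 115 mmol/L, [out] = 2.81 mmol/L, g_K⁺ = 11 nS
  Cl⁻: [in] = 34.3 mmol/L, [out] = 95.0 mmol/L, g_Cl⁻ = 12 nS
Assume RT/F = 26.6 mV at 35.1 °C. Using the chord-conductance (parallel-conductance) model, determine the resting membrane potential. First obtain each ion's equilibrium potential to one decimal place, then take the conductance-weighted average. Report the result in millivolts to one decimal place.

-61.3 mV

E_K⁺ = (26.6/1)·ln(2.81/115) = -98.7 mV
E_Cl⁻ = (26.6/-1)·ln(95.0/34.3) = -27.1 mV
Vm = (Σ gᵢEᵢ)/(Σ gᵢ) = (11·-98.7 + 12·-27.1) / (11 + 12)
= -1410.90 / 23 = -61.34 mV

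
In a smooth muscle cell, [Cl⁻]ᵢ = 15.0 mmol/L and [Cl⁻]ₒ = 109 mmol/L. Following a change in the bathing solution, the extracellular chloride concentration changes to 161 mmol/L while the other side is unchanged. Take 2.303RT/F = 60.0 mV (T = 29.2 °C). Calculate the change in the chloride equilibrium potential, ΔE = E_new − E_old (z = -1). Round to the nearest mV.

E_old = (60.0/-1)·log₁₀(109/15.0) = -51.68 mV
E_new = (60.0/-1)·log₁₀(161/15.0) = -61.84 mV
ΔE = -61.84 − (-51.68) = -10.16 mV

-10 mV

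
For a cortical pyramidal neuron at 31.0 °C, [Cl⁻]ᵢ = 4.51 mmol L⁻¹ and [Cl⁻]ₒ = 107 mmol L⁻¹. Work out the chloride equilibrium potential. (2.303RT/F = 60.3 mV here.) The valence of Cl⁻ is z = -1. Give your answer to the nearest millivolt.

E = (60.3/z) · log₁₀([Cl⁻]_out/[Cl⁻]_in) with z = -1.
For an anion, dividing by z = -1 reverses the sign.
= (60.3/-1) · log₁₀(107/4.51) = -60.30 · log₁₀(23.73)
= -60.30 · (1.3752) = -82.92 mV

-83 mV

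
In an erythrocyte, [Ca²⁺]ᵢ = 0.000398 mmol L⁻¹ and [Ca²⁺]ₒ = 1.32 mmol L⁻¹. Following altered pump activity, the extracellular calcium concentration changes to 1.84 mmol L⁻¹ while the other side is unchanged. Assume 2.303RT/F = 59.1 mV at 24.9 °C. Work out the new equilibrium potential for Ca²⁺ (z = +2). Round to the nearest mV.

After the shift: [Ca²⁺]_out = 1.84, [Ca²⁺]_in = 0.000398 mmol L⁻¹.
E_new = (59.1/2)·log₁₀(1.84/0.000398) = 29.55 · (3.6649) = 108.30 mV

108 mV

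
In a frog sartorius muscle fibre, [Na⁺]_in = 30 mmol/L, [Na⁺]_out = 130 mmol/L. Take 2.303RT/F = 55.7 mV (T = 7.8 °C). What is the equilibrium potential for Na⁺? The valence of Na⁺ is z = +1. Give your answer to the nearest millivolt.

35 mV

E = (55.7/z) · log₁₀([Na⁺]_out/[Na⁺]_in) with z = +1.
= (55.7/1) · log₁₀(130/30) = 55.70 · log₁₀(4.333)
= 55.70 · (0.6368) = 35.47 mV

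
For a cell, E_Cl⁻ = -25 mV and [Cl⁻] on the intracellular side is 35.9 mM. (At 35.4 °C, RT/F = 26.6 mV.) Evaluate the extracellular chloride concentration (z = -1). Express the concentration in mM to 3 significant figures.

91.9 mM

Nernst: E = (26.6/-1) · ln([out]/[in]), so ln([out]/[in]) = -25.0 × -1 / 26.6 = 0.9398.
[out]/[in] = e^(0.9398) = 2.56.
[out] = 2.56 × 35.9 = 91.89 mM.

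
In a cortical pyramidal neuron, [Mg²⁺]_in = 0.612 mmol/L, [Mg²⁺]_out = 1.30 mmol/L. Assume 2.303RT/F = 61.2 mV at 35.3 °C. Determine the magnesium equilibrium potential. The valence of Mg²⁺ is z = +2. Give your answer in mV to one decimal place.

E = (61.2/z) · log₁₀([Mg²⁺]_out/[Mg²⁺]_in) with z = +2.
= (61.2/2) · log₁₀(1.30/0.612) = 30.60 · log₁₀(2.124)
= 30.60 · (0.3272) = 10.01 mV

10.0 mV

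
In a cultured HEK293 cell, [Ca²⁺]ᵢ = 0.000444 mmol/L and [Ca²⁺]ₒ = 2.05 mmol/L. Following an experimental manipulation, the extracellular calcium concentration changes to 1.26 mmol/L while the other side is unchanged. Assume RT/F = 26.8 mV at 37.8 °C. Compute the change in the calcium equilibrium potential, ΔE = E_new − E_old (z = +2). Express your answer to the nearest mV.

-7 mV

E_old = (26.8/2)·ln(2.05/0.000444) = 113.06 mV
E_new = (26.8/2)·ln(1.26/0.000444) = 106.54 mV
ΔE = 106.54 − (113.06) = -6.52 mV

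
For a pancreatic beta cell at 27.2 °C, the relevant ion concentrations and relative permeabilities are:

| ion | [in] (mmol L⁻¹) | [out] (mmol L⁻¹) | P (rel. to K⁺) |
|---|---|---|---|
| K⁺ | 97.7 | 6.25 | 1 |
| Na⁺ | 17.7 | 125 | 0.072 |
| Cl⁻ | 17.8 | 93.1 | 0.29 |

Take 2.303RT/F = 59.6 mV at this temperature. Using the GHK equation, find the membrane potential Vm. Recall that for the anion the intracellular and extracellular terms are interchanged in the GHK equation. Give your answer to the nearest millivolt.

-47 mV

Vm = 59.6 · log₁₀[(Σ P·[cation]ₒ + Σ P·[anion]ᵢ) / (Σ P·[cation]ᵢ + Σ P·[anion]ₒ)]
Numerator = 1×6.25 + 0.072×125 + 0.29×17.8 = 20.41
Denominator = 1×97.7 + 0.072×17.7 + 0.29×93.1 = 126
Vm = 59.6 · log₁₀(0.16203) = 59.6 × (-0.7904) = -47.11 mV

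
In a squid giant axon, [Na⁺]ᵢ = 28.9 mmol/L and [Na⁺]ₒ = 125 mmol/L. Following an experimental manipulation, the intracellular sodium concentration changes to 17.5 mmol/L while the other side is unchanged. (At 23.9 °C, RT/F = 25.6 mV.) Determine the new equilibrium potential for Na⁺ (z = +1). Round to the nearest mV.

50 mV

After the shift: [Na⁺]_out = 125, [Na⁺]_in = 17.5 mmol/L.
E_new = (25.6/1)·ln(125/17.5) = 25.60 · (1.9661) = 50.33 mV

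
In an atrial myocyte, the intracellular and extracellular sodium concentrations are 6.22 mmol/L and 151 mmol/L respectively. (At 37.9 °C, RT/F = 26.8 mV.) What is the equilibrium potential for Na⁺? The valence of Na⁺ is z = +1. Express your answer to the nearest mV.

85 mV

E = (26.8/z) · ln([Na⁺]_out/[Na⁺]_in) with z = +1.
= (26.8/1) · ln(151/6.22) = 26.80 · ln(24.28)
= 26.80 · (3.1895) = 85.48 mV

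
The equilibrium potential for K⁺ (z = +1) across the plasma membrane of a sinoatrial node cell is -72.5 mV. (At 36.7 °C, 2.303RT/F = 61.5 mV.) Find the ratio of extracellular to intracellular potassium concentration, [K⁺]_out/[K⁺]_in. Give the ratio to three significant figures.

log₁₀([out]/[in]) = E·z/(61.5) = -72.5 × 1 / 61.5 = -1.1789
[out]/[in] = 10^(-1.1789) = 0.06624

0.0662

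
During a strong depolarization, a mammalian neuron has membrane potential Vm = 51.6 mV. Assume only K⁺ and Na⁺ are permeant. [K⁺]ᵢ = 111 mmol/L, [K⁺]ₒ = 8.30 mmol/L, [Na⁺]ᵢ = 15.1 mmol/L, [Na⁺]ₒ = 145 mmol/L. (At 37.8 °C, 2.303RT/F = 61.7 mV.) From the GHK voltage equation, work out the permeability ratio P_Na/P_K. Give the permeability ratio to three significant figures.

Let α = P_Na/P_K. GHK: Vm = 61.7·log₁₀[(Kₒ + α·Naₒ)/(Kᵢ + α·Naᵢ)].
10^(Vm/61.7) = 10^(51.6/61.7) = 6.8597
So 6.8597·(Kᵢ + α·Naᵢ) = Kₒ + α·Naₒ → α = (6.8597·111.0 − 8.3) / (145.0 − 6.8597·15.1)
α = (761.4 − 8.3) / (145.0 − 103.6) = 753.1/41.42 = 18.18

18.2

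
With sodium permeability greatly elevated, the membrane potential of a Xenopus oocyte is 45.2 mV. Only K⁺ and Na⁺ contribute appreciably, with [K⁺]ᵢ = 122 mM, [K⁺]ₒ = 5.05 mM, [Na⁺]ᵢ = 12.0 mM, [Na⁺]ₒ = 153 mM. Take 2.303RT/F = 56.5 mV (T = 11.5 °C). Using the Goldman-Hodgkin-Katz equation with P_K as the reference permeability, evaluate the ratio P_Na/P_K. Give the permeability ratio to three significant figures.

9.89

Let α = P_Na/P_K. GHK: Vm = 56.5·log₁₀[(Kₒ + α·Naₒ)/(Kᵢ + α·Naᵢ)].
10^(Vm/56.5) = 10^(45.2/56.5) = 6.3096
So 6.3096·(Kᵢ + α·Naᵢ) = Kₒ + α·Naₒ → α = (6.3096·122.0 − 5.05) / (153.0 − 6.3096·12.0)
α = (769.8 − 5.05) / (153.0 − 75.71) = 764.7/77.29 = 9.895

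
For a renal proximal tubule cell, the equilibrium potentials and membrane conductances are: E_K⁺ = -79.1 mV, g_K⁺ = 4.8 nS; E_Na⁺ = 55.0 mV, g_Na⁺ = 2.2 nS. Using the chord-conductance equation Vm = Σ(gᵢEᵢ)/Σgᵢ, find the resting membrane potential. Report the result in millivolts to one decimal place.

-37.0 mV

Σ gᵢEᵢ = 4.8·(-79.1) + 2.2·(55.0) = -258.68
Σ gᵢ = 4.8 + 2.2 = 7
Vm = -258.68 / 7 = -36.95 mV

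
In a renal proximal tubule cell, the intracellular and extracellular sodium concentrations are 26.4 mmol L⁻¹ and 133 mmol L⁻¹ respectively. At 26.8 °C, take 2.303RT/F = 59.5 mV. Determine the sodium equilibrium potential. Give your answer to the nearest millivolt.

42 mV

E = (59.5/z) · log₁₀([Na⁺]_out/[Na⁺]_in) with z = +1.
= (59.5/1) · log₁₀(133/26.4) = 59.50 · log₁₀(5.038)
= 59.50 · (0.7022) = 41.78 mV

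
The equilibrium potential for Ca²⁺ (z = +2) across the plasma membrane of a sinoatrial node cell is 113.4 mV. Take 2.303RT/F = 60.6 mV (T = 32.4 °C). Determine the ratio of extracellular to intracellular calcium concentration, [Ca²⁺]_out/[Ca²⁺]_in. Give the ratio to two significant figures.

log₁₀([out]/[in]) = E·z/(60.6) = 113.4 × 2 / 60.6 = 3.7426
[out]/[in] = 10^(3.7426) = 5528

5500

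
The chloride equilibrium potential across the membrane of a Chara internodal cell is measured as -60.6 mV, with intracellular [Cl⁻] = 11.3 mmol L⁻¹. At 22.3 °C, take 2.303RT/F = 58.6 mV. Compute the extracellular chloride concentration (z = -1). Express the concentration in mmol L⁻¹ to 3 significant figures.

122 mmol L⁻¹

Nernst: E = (58.6/-1) · log₁₀([out]/[in]), so log₁₀([out]/[in]) = -60.6 × -1 / 58.6 = 1.0341.
[out]/[in] = 10^(1.0341) = 10.82.
[out] = 10.82 × 11.3 = 122.2 mmol L⁻¹.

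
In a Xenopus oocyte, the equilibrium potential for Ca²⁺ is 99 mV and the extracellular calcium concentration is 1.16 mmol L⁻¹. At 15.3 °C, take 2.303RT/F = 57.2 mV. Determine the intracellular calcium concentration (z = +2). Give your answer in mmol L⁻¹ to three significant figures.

0.000401 mmol L⁻¹

Nernst: E = (57.2/2) · log₁₀([out]/[in]), so log₁₀([out]/[in]) = 99.0 × 2 / 57.2 = 3.4615.
[out]/[in] = 10^(3.4615) = 2894.
[in] = 1.16 / 2894 = 0.0004008 mmol L⁻¹.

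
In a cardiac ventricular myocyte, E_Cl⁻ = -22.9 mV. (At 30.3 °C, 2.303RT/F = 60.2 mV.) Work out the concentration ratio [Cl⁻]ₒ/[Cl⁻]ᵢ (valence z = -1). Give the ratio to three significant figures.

2.40

log₁₀([out]/[in]) = E·z/(60.2) = -22.9 × -1 / 60.2 = 0.3804
[out]/[in] = 10^(0.3804) = 2.401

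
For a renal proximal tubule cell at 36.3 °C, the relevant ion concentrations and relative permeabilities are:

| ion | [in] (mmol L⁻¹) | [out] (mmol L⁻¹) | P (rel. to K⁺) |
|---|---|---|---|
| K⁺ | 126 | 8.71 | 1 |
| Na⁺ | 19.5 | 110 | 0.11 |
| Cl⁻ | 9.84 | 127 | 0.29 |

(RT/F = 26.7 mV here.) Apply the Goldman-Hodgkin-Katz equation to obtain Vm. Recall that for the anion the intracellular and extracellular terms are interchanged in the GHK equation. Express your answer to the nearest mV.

-52 mV

Vm = 26.7 · ln[(Σ P·[cation]ₒ + Σ P·[anion]ᵢ) / (Σ P·[cation]ᵢ + Σ P·[anion]ₒ)]
Numerator = 1×8.71 + 0.11×110 + 0.29×9.84 = 23.66
Denominator = 1×126 + 0.11×19.5 + 0.29×127 = 165
Vm = 26.7 · ln(0.14344) = 26.7 × (-1.9419) = -51.85 mV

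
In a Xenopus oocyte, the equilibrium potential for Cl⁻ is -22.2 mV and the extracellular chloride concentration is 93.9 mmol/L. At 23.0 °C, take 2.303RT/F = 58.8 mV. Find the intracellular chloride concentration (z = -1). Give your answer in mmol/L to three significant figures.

39.4 mmol/L

Nernst: E = (58.8/-1) · log₁₀([out]/[in]), so log₁₀([out]/[in]) = -22.2 × -1 / 58.8 = 0.3776.
[out]/[in] = 10^(0.3776) = 2.385.
[in] = 93.9 / 2.385 = 39.37 mmol/L.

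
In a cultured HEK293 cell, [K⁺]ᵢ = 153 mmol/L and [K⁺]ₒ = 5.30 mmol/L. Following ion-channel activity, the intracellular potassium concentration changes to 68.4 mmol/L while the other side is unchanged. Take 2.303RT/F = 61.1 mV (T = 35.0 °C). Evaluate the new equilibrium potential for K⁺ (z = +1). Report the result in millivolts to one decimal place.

-67.9 mV

After the shift: [K⁺]_out = 5.30, [K⁺]_in = 68.4 mmol/L.
E_new = (61.1/1)·log₁₀(5.30/68.4) = 61.10 · (-1.1108) = -67.87 mV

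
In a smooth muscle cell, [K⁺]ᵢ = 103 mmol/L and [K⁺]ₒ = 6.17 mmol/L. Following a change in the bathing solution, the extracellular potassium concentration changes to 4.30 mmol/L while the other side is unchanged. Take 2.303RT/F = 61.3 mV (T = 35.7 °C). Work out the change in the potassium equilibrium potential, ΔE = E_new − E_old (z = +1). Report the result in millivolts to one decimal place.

E_old = (61.3/1)·log₁₀(6.17/103) = -74.94 mV
E_new = (61.3/1)·log₁₀(4.30/103) = -84.56 mV
ΔE = -84.56 − (-74.94) = -9.61 mV

-9.6 mV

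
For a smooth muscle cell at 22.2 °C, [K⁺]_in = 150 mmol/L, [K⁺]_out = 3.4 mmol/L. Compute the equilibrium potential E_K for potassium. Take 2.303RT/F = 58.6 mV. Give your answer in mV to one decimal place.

E = (58.6/z) · log₁₀([K⁺]_out/[K⁺]_in) with z = +1.
= (58.6/1) · log₁₀(3.4/150) = 58.60 · log₁₀(0.02267)
= 58.60 · (-1.6446) = -96.37 mV

-96.4 mV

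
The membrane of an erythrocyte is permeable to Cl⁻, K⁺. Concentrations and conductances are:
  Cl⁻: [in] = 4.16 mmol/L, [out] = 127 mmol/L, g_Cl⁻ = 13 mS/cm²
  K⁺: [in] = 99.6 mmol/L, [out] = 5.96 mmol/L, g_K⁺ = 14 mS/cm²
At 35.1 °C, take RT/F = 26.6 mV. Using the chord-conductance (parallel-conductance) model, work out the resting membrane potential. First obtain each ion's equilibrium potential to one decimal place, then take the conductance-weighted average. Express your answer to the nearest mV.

E_Cl⁻ = (26.6/-1)·ln(127/4.16) = -90.9 mV
E_K⁺ = (26.6/1)·ln(5.96/99.6) = -74.9 mV
Vm = (Σ gᵢEᵢ)/(Σ gᵢ) = (13·-90.9 + 14·-74.9) / (13 + 14)
= -2230.30 / 27 = -82.60 mV

-83 mV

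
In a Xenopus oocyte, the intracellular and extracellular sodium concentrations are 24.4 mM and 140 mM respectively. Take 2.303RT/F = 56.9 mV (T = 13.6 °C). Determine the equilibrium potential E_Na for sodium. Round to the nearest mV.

43 mV

E = (56.9/z) · log₁₀([Na⁺]_out/[Na⁺]_in) with z = +1.
= (56.9/1) · log₁₀(140/24.4) = 56.90 · log₁₀(5.738)
= 56.90 · (0.7587) = 43.17 mV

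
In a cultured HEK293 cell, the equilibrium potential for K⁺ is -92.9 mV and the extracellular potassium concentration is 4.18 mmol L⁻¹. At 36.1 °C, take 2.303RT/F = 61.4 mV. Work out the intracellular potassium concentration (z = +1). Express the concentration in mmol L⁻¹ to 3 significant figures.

Nernst: E = (61.4/1) · log₁₀([out]/[in]), so log₁₀([out]/[in]) = -92.9 × 1 / 61.4 = -1.5130.
[out]/[in] = 10^(-1.5130) = 0.03069.
[in] = 4.18 / 0.03069 = 136.2 mmol L⁻¹.

136 mmol L⁻¹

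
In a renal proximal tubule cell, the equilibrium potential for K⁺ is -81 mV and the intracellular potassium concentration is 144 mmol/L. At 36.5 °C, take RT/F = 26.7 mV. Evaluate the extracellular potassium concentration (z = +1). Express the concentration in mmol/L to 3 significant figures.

Nernst: E = (26.7/1) · ln([out]/[in]), so ln([out]/[in]) = -81.0 × 1 / 26.7 = -3.0337.
[out]/[in] = e^(-3.0337) = 0.04814.
[out] = 0.04814 × 144 = 6.932 mmol/L.

6.93 mmol/L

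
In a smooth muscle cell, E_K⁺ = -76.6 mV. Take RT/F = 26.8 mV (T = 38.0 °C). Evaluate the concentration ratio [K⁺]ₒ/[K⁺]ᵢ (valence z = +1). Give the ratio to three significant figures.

0.0574

ln([out]/[in]) = E·z/(26.8) = -76.6 × 1 / 26.8 = -2.8582
[out]/[in] = e^(-2.8582) = 0.05737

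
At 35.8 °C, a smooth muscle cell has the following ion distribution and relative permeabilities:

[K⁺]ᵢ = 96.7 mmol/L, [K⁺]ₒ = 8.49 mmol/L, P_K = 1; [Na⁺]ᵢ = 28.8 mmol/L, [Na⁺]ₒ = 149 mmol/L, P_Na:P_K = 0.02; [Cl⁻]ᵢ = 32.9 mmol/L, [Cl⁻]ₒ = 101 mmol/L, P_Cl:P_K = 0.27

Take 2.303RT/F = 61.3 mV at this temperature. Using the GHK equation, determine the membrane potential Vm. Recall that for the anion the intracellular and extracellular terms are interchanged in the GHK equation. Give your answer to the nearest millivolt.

-48 mV

Vm = 61.3 · log₁₀[(Σ P·[cation]ₒ + Σ P·[anion]ᵢ) / (Σ P·[cation]ᵢ + Σ P·[anion]ₒ)]
Numerator = 1×8.49 + 0.02×149 + 0.27×32.9 = 20.35
Denominator = 1×96.7 + 0.02×28.8 + 0.27×101 = 124.5
Vm = 61.3 · log₁₀(0.16342) = 61.3 × (-0.7867) = -48.22 mV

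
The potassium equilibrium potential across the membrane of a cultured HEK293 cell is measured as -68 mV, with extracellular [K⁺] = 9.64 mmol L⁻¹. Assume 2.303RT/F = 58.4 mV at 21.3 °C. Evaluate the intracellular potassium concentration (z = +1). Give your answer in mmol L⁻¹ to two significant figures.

Nernst: E = (58.4/1) · log₁₀([out]/[in]), so log₁₀([out]/[in]) = -68.0 × 1 / 58.4 = -1.1644.
[out]/[in] = 10^(-1.1644) = 0.06849.
[in] = 9.64 / 0.06849 = 140.8 mmol L⁻¹.

140 mmol L⁻¹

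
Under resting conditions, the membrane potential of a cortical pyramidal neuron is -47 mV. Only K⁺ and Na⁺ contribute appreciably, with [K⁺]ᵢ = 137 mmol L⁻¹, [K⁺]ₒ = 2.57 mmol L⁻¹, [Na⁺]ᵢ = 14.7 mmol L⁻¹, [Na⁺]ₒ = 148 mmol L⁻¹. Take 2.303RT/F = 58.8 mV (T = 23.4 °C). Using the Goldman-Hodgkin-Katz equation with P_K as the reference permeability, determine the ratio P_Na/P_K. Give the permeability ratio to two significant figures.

Let α = P_Na/P_K. GHK: Vm = 58.8·log₁₀[(Kₒ + α·Naₒ)/(Kᵢ + α·Naᵢ)].
10^(Vm/58.8) = 10^(-47.0/58.8) = 0.15874
So 0.15874·(Kᵢ + α·Naᵢ) = Kₒ + α·Naₒ → α = (0.15874·137.0 − 2.57) / (148.0 − 0.15874·14.7)
α = (21.75 − 2.57) / (148.0 − 2.333) = 19.18/145.7 = 0.1317

0.13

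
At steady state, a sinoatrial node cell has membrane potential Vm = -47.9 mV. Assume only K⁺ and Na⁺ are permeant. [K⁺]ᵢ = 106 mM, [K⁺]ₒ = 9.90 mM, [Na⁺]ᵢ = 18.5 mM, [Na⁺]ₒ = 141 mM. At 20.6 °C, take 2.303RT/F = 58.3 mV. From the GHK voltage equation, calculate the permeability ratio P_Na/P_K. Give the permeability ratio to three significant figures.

Let α = P_Na/P_K. GHK: Vm = 58.3·log₁₀[(Kₒ + α·Naₒ)/(Kᵢ + α·Naᵢ)].
10^(Vm/58.3) = 10^(-47.9/58.3) = 0.1508
So 0.1508·(Kᵢ + α·Naᵢ) = Kₒ + α·Naₒ → α = (0.1508·106.0 − 9.9) / (141.0 − 0.1508·18.5)
α = (15.98 − 9.9) / (141.0 − 2.79) = 6.084/138.2 = 0.04402

0.0440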